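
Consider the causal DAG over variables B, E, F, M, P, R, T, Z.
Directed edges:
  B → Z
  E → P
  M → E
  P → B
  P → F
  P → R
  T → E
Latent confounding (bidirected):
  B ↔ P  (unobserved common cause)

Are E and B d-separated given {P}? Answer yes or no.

No — E and B are d-connected given {P}.

Bayes-Ball from E | {P} reaches {B,M,T,Z}.
B ∈ reach(E|{P}) ⇒ E ⊥̸ B | {P}.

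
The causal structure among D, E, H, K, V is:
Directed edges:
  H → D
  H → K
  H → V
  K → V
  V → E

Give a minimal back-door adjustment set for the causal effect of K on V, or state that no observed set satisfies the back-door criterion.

K→V: minimal back-door set {H}.

desc(K)\{K}={E,V}; candidates ⊆ {D,H}.
size 0: {}; under {} K still reaches {D,E,H,V} ∋ V.
{H}: K⊥V given {H} in G with K→· removed — back-door holds.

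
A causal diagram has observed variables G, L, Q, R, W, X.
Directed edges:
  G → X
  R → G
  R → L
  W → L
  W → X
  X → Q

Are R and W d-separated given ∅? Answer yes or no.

Yes — R ⊥ W | ∅.

Bayes-Ball from R | ∅ reaches {G,L,Q,X}.
W ∉ reach(R|∅) ⇒ R ⊥ W | ∅.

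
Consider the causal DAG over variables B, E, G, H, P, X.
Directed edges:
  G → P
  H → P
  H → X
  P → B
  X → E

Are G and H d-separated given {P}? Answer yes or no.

Bayes-Ball from G | {P} reaches {E,H,X}.
H ∈ reach(G|{P}) ⇒ G ⊥̸ H | {P}.

No — G and H are d-connected given {P}.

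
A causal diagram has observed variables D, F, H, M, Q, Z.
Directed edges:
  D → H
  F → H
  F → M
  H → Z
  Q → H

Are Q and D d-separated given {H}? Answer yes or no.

Bayes-Ball from Q | {H} reaches {D,F,M}.
D ∈ reach(Q|{H}) ⇒ Q ⊥̸ D | {H}.

No — Q and D are d-connected given {H}.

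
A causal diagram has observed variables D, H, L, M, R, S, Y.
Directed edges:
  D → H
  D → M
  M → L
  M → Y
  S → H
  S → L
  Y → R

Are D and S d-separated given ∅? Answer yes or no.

Yes — D ⊥ S | ∅.

Bayes-Ball from D | ∅ reaches {H,L,M,R,Y}.
S ∉ reach(D|∅) ⇒ D ⊥ S | ∅.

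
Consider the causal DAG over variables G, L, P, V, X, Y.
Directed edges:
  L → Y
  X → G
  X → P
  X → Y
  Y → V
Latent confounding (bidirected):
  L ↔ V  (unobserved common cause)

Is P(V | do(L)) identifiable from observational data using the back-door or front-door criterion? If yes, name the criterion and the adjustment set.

desc(L)\{L}={V,Y}; candidates ⊆ {G,P,X}.
L↔V: latent back-door arc(s) into L.
size 0: {}; under {} L still reaches {V} ∋ V.
size 1: {G}, {P}, {X}; under {G} L still reaches {V} ∋ V.
size 2: {G,P}, {G,X}, {P,X}; under {G,P} L still reaches {V} ∋ V.
L↔V cannot be blocked by any observed set — no back-door set.
{Y}: (i) intercepts every directed L→V path; (ii) no back-door L→{Y}; (iii) {L} blocks every back-door {Y}→V. Front-door holds.
P(V|do(L)) = Σ_{Y} P(Y|L) Σ_{L'} P(V|Y,L')P(L').

P(V|do(L)): frontdoor, adjust for {Y}.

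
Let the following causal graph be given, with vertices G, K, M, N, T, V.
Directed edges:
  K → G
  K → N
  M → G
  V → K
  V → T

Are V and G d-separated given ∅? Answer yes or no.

Bayes-Ball from V | ∅ reaches {G,K,N,T}.
G ∈ reach(V|∅) ⇒ V ⊥̸ G | ∅.

No — V and G are d-connected given ∅.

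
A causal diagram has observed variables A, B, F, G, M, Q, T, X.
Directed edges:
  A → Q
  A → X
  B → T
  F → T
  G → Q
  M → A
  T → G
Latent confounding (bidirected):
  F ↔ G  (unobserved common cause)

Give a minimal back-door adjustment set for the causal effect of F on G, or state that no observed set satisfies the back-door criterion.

desc(F)\{F}={G,Q,T}; candidates ⊆ {A,B,M,X}.
F↔G: latent back-door arc(s) into F.
size 0: {}; under {} F still reaches {G,Q} ∋ G.
size 1: {A}, {B}, {M} …(+1); under {A} F still reaches {G,Q} ∋ G.
size 2: {A,B}, {A,M}, {A,X} …(+3); under {A,B} F still reaches {G,Q} ∋ G.
F↔G cannot be blocked by any observed set — no back-door set.

F→G: no observed back-door set.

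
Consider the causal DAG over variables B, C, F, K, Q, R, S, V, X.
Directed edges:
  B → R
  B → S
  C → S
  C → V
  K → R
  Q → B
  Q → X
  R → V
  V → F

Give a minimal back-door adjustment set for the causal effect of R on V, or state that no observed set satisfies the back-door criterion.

R→V: minimal back-door set ∅.

desc(R)\{R}={F,V}; candidates ⊆ {B,C,K,Q,S,X}.
∅: R⊥V given ∅ in G with R→· removed — back-door holds.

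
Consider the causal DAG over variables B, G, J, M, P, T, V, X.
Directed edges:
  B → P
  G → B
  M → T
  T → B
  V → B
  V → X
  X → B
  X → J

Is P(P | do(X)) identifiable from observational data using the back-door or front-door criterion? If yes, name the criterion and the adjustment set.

desc(X)\{X}={B,J,P}; candidates ⊆ {G,M,T,V}.
size 0: {}; under {} X still reaches {B,P,V} ∋ P.
{V}: X⊥P given {V} in G with X→· removed — back-door holds.
P(P|do(X)) = Σ_{V} P(P|X,V)·P(V).

P(P|do(X)): backdoor, adjust for {V}.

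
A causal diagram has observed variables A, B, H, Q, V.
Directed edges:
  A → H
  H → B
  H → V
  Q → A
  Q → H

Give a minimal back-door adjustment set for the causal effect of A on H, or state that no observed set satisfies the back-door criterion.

A→H: minimal back-door set {Q}.

desc(A)\{A}={B,H,V}; candidates ⊆ {Q}.
size 0: {}; under {} A still reaches {B,H,Q,V} ∋ H.
{Q}: A⊥H given {Q} in G with A→· removed — back-door holds.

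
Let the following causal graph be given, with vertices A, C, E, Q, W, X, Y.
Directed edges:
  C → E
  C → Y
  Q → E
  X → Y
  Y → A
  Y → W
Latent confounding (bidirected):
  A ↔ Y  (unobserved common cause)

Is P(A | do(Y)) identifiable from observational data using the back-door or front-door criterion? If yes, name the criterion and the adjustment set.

P(A|do(Y)): not identifiable (no BD/FD set).

desc(Y)\{Y}={A,W}; candidates ⊆ {C,E,Q,X}.
Y↔A: latent back-door arc(s) into Y.
size 0: {}; under {} Y still reaches {A,C,E,X} ∋ A.
size 1: {C}, {E}, {Q} …(+1); under {C} Y still reaches {A,X} ∋ A.
size 2: {C,E}, {C,Q}, {C,X} …(+3); under {C,E} Y still reaches {A,X} ∋ A.
Y↔A cannot be blocked by any observed set — no back-door set.
No mediator lies on a directed Y→…→A path.
Neither criterion identifies P(A|do(Y)) in this graph.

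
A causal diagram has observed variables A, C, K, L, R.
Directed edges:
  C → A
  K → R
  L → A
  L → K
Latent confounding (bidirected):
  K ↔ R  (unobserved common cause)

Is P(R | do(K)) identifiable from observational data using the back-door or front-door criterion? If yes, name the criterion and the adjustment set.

P(R|do(K)): not identifiable (no BD/FD set).

desc(K)\{K}={R}; candidates ⊆ {A,C,L}.
K↔R: latent back-door arc(s) into K.
size 0: {}; under {} K still reaches {A,L,R} ∋ R.
size 1: {A}, {C}, {L}; under {A} K still reaches {C,L,R} ∋ R.
size 2: {A,C}, {A,L}, {C,L}; under {A,C} K still reaches {L,R} ∋ R.
K↔R cannot be blocked by any observed set — no back-door set.
No mediator lies on a directed K→…→R path.
Neither criterion identifies P(R|do(K)) in this graph.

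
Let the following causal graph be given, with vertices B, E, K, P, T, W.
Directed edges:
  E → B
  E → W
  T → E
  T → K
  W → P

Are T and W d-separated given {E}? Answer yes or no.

Bayes-Ball from T | {E} reaches {K}.
W ∉ reach(T|{E}) ⇒ T ⊥ W | {E}.

Yes — T ⊥ W | {E}.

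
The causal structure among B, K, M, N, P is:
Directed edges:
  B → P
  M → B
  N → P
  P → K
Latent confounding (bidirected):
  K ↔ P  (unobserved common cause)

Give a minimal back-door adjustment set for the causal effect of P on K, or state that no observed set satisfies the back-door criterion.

P→K: no observed back-door set.

desc(P)\{P}={K}; candidates ⊆ {B,M,N}.
P↔K: latent back-door arc(s) into P.
size 0: {}; under {} P still reaches {B,K,M,N} ∋ K.
size 1: {B}, {M}, {N}; under {B} P still reaches {K,N} ∋ K.
size 2: {B,M}, {B,N}, {M,N}; under {B,M} P still reaches {K,N} ∋ K.
P↔K cannot be blocked by any observed set — no back-door set.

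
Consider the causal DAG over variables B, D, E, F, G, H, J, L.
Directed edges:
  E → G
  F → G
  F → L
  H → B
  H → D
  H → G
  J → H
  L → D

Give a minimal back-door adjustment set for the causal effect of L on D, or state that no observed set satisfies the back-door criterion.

L→D: minimal back-door set ∅.

desc(L)\{L}={D}; candidates ⊆ {B,E,F,G,H,J}.
∅: L⊥D given ∅ in G with L→· removed — back-door holds.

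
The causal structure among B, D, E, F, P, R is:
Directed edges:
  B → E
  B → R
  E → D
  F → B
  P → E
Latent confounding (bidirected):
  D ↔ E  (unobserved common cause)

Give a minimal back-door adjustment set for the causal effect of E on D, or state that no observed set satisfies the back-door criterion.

desc(E)\{E}={D}; candidates ⊆ {B,F,P,R}.
E↔D: latent back-door arc(s) into E.
size 0: {}; under {} E still reaches {B,D,F,P,R} ∋ D.
size 1: {B}, {F}, {P} …(+1); under {B} E still reaches {D,P} ∋ D.
size 2: {B,F}, {B,P}, {B,R} …(+3); under {B,F} E still reaches {D,P} ∋ D.
E↔D cannot be blocked by any observed set — no back-door set.

E→D: no observed back-door set.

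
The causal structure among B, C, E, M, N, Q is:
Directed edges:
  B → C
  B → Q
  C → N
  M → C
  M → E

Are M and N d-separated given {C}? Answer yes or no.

Bayes-Ball from M | {C} reaches {B,E,Q}.
N ∉ reach(M|{C}) ⇒ M ⊥ N | {C}.

Yes — M ⊥ N | {C}.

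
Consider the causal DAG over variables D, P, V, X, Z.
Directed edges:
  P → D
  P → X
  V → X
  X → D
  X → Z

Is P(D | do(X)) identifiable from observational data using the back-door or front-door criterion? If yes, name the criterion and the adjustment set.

desc(X)\{X}={D,Z}; candidates ⊆ {P,V}.
size 0: {}; under {} X still reaches {D,P,V} ∋ D.
{P}: X⊥D given {P} in G with X→· removed — back-door holds.
P(D|do(X)) = Σ_{P} P(D|X,P)·P(P).

P(D|do(X)): backdoor, adjust for {P}.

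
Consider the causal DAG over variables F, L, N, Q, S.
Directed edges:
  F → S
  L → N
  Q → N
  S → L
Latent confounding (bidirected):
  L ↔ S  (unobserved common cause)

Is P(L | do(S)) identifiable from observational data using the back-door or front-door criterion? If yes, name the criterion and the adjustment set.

P(L|do(S)): not identifiable (no BD/FD set).

desc(S)\{S}={L,N}; candidates ⊆ {F,Q}.
S↔L: latent back-door arc(s) into S.
size 0: {}; under {} S still reaches {F,L,N} ∋ L.
size 1: {F}, {Q}; under {F} S still reaches {L,N} ∋ L.
size 2: {F,Q}; under {F,Q} S still reaches {L,N} ∋ L.
S↔L cannot be blocked by any observed set — no back-door set.
No mediator lies on a directed S→…→L path.
Neither criterion identifies P(L|do(S)) in this graph.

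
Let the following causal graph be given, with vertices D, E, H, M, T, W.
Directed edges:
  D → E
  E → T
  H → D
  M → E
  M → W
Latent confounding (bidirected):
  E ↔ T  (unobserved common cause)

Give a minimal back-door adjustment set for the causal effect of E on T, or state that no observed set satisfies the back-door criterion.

E→T: no observed back-door set.

desc(E)\{E}={T}; candidates ⊆ {D,H,M,W}.
E↔T: latent back-door arc(s) into E.
size 0: {}; under {} E still reaches {D,H,M,T,W} ∋ T.
size 1: {D}, {H}, {M} …(+1); under {D} E still reaches {M,T,W} ∋ T.
size 2: {D,H}, {D,M}, {D,W} …(+3); under {D,H} E still reaches {M,T,W} ∋ T.
E↔T cannot be blocked by any observed set — no back-door set.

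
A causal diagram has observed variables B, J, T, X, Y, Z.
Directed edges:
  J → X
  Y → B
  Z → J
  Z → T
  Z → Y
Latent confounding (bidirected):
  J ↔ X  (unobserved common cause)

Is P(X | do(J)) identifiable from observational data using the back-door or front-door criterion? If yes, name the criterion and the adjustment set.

desc(J)\{J}={X}; candidates ⊆ {B,T,Y,Z}.
J↔X: latent back-door arc(s) into J.
size 0: {}; under {} J still reaches {B,T,X,Y,Z} ∋ X.
size 1: {B}, {T}, {Y} …(+1); under {B} J still reaches {T,X,Y,Z} ∋ X.
size 2: {B,T}, {B,Y}, {B,Z} …(+3); under {B,T} J still reaches {X,Y,Z} ∋ X.
J↔X cannot be blocked by any observed set — no back-door set.
No mediator lies on a directed J→…→X path.
Neither criterion identifies P(X|do(J)) in this graph.

P(X|do(J)): not identifiable (no BD/FD set).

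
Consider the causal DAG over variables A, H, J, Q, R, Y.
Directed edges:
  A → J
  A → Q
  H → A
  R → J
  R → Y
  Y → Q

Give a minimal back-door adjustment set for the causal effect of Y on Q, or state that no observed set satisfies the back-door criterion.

desc(Y)\{Y}={Q}; candidates ⊆ {A,H,J,R}.
∅: Y⊥Q given ∅ in G with Y→· removed — back-door holds.

Y→Q: minimal back-door set ∅.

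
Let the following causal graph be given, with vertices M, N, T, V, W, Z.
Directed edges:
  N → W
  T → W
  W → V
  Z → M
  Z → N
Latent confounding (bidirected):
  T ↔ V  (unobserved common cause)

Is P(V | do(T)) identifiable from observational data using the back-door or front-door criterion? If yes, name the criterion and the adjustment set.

desc(T)\{T}={V,W}; candidates ⊆ {M,N,Z}.
T↔V: latent back-door arc(s) into T.
size 0: {}; under {} T still reaches {V} ∋ V.
size 1: {M}, {N}, {Z}; under {M} T still reaches {V} ∋ V.
size 2: {M,N}, {M,Z}, {N,Z}; under {M,N} T still reaches {V} ∋ V.
T↔V cannot be blocked by any observed set — no back-door set.
{W}: (i) intercepts every directed T→V path; (ii) no back-door T→{W}; (iii) {T} blocks every back-door {W}→V. Front-door holds.
P(V|do(T)) = Σ_{W} P(W|T) Σ_{T'} P(V|W,T')P(T').

P(V|do(T)): frontdoor, adjust for {W}.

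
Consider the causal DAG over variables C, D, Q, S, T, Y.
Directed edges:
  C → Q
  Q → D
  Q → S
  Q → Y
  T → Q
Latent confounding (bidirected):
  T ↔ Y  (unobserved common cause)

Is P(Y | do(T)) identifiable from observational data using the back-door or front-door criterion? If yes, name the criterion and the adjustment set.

desc(T)\{T}={D,Q,S,Y}; candidates ⊆ {C}.
T↔Y: latent back-door arc(s) into T.
size 0: {}; under {} T still reaches {Y} ∋ Y.
size 1: {C}; under {C} T still reaches {Y} ∋ Y.
T↔Y cannot be blocked by any observed set — no back-door set.
{Q}: (i) intercepts every directed T→Y path; (ii) no back-door T→{Q}; (iii) {T} blocks every back-door {Q}→Y. Front-door holds.
P(Y|do(T)) = Σ_{Q} P(Q|T) Σ_{T'} P(Y|Q,T')P(T').

P(Y|do(T)): frontdoor, adjust for {Q}.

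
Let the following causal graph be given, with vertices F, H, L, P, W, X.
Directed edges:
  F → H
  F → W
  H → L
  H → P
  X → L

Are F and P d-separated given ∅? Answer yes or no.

No — F and P are d-connected given ∅.

Bayes-Ball from F | ∅ reaches {H,L,P,W}.
P ∈ reach(F|∅) ⇒ F ⊥̸ P | ∅.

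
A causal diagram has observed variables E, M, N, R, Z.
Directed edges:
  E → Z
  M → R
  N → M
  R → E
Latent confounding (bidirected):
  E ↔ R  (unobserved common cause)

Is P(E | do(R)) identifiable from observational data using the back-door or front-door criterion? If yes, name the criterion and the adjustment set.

P(E|do(R)): not identifiable (no BD/FD set).

desc(R)\{R}={E,Z}; candidates ⊆ {M,N}.
R↔E: latent back-door arc(s) into R.
size 0: {}; under {} R still reaches {E,M,N,Z} ∋ E.
size 1: {M}, {N}; under {M} R still reaches {E,Z} ∋ E.
size 2: {M,N}; under {M,N} R still reaches {E,Z} ∋ E.
R↔E cannot be blocked by any observed set — no back-door set.
No mediator lies on a directed R→…→E path.
Neither criterion identifies P(E|do(R)) in this graph.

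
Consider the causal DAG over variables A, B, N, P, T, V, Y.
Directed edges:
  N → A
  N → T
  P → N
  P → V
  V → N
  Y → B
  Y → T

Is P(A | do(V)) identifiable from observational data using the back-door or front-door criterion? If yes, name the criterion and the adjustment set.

P(A|do(V)): backdoor, adjust for {P}.

desc(V)\{V}={A,N,T}; candidates ⊆ {B,P,Y}.
size 0: {}; under {} V still reaches {A,N,P,T} ∋ A.
{P}: V⊥A given {P} in G with V→· removed — back-door holds.
P(A|do(V)) = Σ_{P} P(A|V,P)·P(P).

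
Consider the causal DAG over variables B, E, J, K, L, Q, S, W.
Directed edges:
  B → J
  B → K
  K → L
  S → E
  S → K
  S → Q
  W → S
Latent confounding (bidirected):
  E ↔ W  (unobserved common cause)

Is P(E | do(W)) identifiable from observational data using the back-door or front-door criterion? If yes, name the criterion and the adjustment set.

P(E|do(W)): frontdoor, adjust for {S}.

desc(W)\{W}={E,K,L,Q,S}; candidates ⊆ {B,J}.
W↔E: latent back-door arc(s) into W.
size 0: {}; under {} W still reaches {E} ∋ E.
size 1: {B}, {J}; under {B} W still reaches {E} ∋ E.
size 2: {B,J}; under {B,J} W still reaches {E} ∋ E.
W↔E cannot be blocked by any observed set — no back-door set.
{S}: (i) intercepts every directed W→E path; (ii) no back-door W→{S}; (iii) {W} blocks every back-door {S}→E. Front-door holds.
P(E|do(W)) = Σ_{S} P(S|W) Σ_{W'} P(E|S,W')P(W').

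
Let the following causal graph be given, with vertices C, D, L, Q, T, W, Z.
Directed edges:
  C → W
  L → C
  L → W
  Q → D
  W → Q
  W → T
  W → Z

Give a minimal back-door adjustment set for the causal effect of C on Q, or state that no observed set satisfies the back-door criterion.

desc(C)\{C}={D,Q,T,W,Z}; candidates ⊆ {L}.
size 0: {}; under {} C still reaches {D,L,Q,T,W,Z} ∋ Q.
{L}: C⊥Q given {L} in G with C→· removed — back-door holds.

C→Q: minimal back-door set {L}.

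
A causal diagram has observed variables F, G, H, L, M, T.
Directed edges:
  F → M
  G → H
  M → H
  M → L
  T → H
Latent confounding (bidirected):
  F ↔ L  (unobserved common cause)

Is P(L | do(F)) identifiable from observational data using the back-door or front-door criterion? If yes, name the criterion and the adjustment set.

P(L|do(F)): frontdoor, adjust for {M}.

desc(F)\{F}={H,L,M}; candidates ⊆ {G,T}.
F↔L: latent back-door arc(s) into F.
size 0: {}; under {} F still reaches {L} ∋ L.
size 1: {G}, {T}; under {G} F still reaches {L} ∋ L.
size 2: {G,T}; under {G,T} F still reaches {L} ∋ L.
F↔L cannot be blocked by any observed set — no back-door set.
{M}: (i) intercepts every directed F→L path; (ii) no back-door F→{M}; (iii) {F} blocks every back-door {M}→L. Front-door holds.
P(L|do(F)) = Σ_{M} P(M|F) Σ_{F'} P(L|M,F')P(F').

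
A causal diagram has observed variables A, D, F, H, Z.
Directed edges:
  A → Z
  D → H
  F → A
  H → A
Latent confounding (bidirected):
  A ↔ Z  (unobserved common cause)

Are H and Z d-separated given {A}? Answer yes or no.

No — H and Z are d-connected given {A}.

Bayes-Ball from H | {A} reaches {D,F,Z}.
Z ∈ reach(H|{A}) ⇒ H ⊥̸ Z | {A}.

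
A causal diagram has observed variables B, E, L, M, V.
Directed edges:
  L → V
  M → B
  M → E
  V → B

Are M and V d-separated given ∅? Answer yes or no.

Bayes-Ball from M | ∅ reaches {B,E}.
V ∉ reach(M|∅) ⇒ M ⊥ V | ∅.

Yes — M ⊥ V | ∅.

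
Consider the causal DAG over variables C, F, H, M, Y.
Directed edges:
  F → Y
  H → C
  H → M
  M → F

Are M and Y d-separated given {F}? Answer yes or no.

Bayes-Ball from M | {F} reaches {C,H}.
Y ∉ reach(M|{F}) ⇒ M ⊥ Y | {F}.

Yes — M ⊥ Y | {F}.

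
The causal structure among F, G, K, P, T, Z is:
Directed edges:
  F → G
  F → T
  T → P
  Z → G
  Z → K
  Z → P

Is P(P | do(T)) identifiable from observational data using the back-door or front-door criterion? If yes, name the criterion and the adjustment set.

desc(T)\{T}={P}; candidates ⊆ {F,G,K,Z}.
∅: T⊥P given ∅ in G with T→· removed — back-door holds.
P(P|do(T)) = P(P|T) — no adjustment needed.

P(P|do(T)): backdoor, adjust for ∅.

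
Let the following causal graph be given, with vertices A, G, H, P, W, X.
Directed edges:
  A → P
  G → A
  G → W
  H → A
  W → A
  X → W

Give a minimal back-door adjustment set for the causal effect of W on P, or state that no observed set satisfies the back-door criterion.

desc(W)\{W}={A,P}; candidates ⊆ {G,H,X}.
size 0: {}; under {} W still reaches {A,G,P,X} ∋ P.
{G}: W⊥P given {G} in G with W→· removed — back-door holds.

W→P: minimal back-door set {G}.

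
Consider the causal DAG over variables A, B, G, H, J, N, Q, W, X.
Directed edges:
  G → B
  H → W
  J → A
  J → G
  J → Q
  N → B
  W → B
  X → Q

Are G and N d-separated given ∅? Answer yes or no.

Yes — G ⊥ N | ∅.

Bayes-Ball from G | ∅ reaches {A,B,J,Q}.
N ∉ reach(G|∅) ⇒ G ⊥ N | ∅.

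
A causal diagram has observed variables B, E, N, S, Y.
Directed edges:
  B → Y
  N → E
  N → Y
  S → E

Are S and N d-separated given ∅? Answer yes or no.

Yes — S ⊥ N | ∅.

Bayes-Ball from S | ∅ reaches {E}.
N ∉ reach(S|∅) ⇒ S ⊥ N | ∅.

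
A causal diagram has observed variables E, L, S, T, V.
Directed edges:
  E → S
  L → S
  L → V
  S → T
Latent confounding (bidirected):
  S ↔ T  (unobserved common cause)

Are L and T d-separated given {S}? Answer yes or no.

No — L and T are d-connected given {S}.

Bayes-Ball from L | {S} reaches {E,T,V}.
T ∈ reach(L|{S}) ⇒ L ⊥̸ T | {S}.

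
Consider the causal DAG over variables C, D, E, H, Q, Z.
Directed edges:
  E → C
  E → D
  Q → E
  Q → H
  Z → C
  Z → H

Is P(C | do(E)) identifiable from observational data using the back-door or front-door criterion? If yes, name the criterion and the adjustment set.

P(C|do(E)): backdoor, adjust for ∅.

desc(E)\{E}={C,D}; candidates ⊆ {H,Q,Z}.
∅: E⊥C given ∅ in G with E→· removed — back-door holds.
P(C|do(E)) = P(C|E) — no adjustment needed.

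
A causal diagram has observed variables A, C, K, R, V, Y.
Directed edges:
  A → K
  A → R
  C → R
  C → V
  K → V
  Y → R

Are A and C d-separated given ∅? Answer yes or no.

Yes — A ⊥ C | ∅.

Bayes-Ball from A | ∅ reaches {K,R,V}.
C ∉ reach(A|∅) ⇒ A ⊥ C | ∅.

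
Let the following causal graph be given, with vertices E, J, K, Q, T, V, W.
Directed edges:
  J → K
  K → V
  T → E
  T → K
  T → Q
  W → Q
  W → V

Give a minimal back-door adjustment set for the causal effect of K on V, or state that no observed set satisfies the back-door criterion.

K→V: minimal back-door set ∅.

desc(K)\{K}={V}; candidates ⊆ {E,J,Q,T,W}.
∅: K⊥V given ∅ in G with K→· removed — back-door holds.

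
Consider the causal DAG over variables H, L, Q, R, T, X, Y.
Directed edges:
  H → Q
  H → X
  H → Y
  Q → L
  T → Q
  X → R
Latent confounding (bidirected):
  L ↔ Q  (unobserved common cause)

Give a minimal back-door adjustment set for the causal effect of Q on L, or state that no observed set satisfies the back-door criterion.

Q→L: no observed back-door set.

desc(Q)\{Q}={L}; candidates ⊆ {H,R,T,X,Y}.
Q↔L: latent back-door arc(s) into Q.
size 0: {}; under {} Q still reaches {H,L,R,T,X,Y} ∋ L.
size 1: {H}, {R}, {T} …(+2); under {H} Q still reaches {L,T} ∋ L.
size 2: {H,R}, {H,T}, {H,X} …(+7); under {H,R} Q still reaches {L,T} ∋ L.
Q↔L cannot be blocked by any observed set — no back-door set.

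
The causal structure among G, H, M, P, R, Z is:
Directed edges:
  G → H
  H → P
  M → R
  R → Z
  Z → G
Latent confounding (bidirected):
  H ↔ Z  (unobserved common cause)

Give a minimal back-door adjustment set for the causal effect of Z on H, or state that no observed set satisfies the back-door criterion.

Z→H: no observed back-door set.

desc(Z)\{Z}={G,H,P}; candidates ⊆ {M,R}.
Z↔H: latent back-door arc(s) into Z.
size 0: {}; under {} Z still reaches {H,M,P,R} ∋ H.
size 1: {M}, {R}; under {M} Z still reaches {H,P,R} ∋ H.
size 2: {M,R}; under {M,R} Z still reaches {H,P} ∋ H.
Z↔H cannot be blocked by any observed set — no back-door set.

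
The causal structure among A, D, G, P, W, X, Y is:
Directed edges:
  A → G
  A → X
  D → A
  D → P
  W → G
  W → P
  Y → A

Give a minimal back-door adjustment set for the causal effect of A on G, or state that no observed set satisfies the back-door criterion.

A→G: minimal back-door set ∅.

desc(A)\{A}={G,X}; candidates ⊆ {D,P,W,Y}.
∅: A⊥G given ∅ in G with A→· removed — back-door holds.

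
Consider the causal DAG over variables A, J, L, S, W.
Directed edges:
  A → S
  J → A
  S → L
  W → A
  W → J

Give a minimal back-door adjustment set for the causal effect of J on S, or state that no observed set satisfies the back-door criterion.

desc(J)\{J}={A,L,S}; candidates ⊆ {W}.
size 0: {}; under {} J still reaches {A,L,S,W} ∋ S.
{W}: J⊥S given {W} in G with J→· removed — back-door holds.

J→S: minimal back-door set {W}.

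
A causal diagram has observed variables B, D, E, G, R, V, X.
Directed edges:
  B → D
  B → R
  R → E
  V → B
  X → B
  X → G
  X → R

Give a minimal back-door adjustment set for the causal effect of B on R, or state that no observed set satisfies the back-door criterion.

desc(B)\{B}={D,E,R}; candidates ⊆ {G,V,X}.
size 0: {}; under {} B still reaches {E,G,R,V,X} ∋ R.
{X}: B⊥R given {X} in G with B→· removed — back-door holds.

B→R: minimal back-door set {X}.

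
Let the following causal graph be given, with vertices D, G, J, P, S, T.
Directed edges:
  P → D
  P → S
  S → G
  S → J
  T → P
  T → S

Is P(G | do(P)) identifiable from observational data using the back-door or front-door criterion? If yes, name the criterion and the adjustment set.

P(G|do(P)): backdoor, adjust for {T}.

desc(P)\{P}={D,G,J,S}; candidates ⊆ {T}.
size 0: {}; under {} P still reaches {G,J,S,T} ∋ G.
{T}: P⊥G given {T} in G with P→· removed — back-door holds.
P(G|do(P)) = Σ_{T} P(G|P,T)·P(T).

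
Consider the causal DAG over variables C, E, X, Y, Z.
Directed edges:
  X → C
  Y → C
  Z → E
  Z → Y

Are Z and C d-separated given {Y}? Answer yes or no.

Yes — Z ⊥ C | {Y}.

Bayes-Ball from Z | {Y} reaches {E}.
C ∉ reach(Z|{Y}) ⇒ Z ⊥ C | {Y}.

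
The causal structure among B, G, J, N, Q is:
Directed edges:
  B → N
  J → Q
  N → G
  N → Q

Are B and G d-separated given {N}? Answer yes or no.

Bayes-Ball from B | {N} reaches ∅.
G ∉ reach(B|{N}) ⇒ B ⊥ G | {N}.

Yes — B ⊥ G | {N}.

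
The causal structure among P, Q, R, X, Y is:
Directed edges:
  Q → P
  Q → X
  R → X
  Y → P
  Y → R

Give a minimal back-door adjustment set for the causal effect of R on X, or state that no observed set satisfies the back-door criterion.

R→X: minimal back-door set ∅.

desc(R)\{R}={X}; candidates ⊆ {P,Q,Y}.
∅: R⊥X given ∅ in G with R→· removed — back-door holds.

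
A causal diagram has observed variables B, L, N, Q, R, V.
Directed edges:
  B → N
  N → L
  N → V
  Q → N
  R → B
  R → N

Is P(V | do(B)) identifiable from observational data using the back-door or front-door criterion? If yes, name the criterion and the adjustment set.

desc(B)\{B}={L,N,V}; candidates ⊆ {Q,R}.
size 0: {}; under {} B still reaches {L,N,R,V} ∋ V.
{R}: B⊥V given {R} in G with B→· removed — back-door holds.
P(V|do(B)) = Σ_{R} P(V|B,R)·P(R).

P(V|do(B)): backdoor, adjust for {R}.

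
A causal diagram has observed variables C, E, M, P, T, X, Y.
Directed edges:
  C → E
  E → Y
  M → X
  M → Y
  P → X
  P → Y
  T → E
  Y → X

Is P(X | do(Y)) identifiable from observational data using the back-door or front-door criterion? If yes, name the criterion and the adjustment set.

P(X|do(Y)): backdoor, adjust for {M, P}.

desc(Y)\{Y}={X}; candidates ⊆ {C,E,M,P,T}.
size 0: {}; under {} Y still reaches {C,E,M,P,T,X} ∋ X.
size 1: {C}, {E}, {M} …(+2); under {C} Y still reaches {E,M,P,T,X} ∋ X.
{M,P}: Y⊥X given {M,P} in G with Y→· removed — back-door holds.
P(X|do(Y)) = Σ_{M,P} P(X|Y,M,P)·P(M,P).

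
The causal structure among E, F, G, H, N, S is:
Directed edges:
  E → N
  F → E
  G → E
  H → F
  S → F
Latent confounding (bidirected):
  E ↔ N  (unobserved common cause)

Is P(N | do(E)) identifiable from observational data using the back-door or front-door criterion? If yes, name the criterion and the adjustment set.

desc(E)\{E}={N}; candidates ⊆ {F,G,H,S}.
E↔N: latent back-door arc(s) into E.
size 0: {}; under {} E still reaches {F,G,H,N,S} ∋ N.
size 1: {F}, {G}, {H} …(+1); under {F} E still reaches {G,N} ∋ N.
size 2: {F,G}, {F,H}, {F,S} …(+3); under {F,G} E still reaches {N} ∋ N.
E↔N cannot be blocked by any observed set — no back-door set.
No mediator lies on a directed E→…→N path.
Neither criterion identifies P(N|do(E)) in this graph.

P(N|do(E)): not identifiable (no BD/FD set).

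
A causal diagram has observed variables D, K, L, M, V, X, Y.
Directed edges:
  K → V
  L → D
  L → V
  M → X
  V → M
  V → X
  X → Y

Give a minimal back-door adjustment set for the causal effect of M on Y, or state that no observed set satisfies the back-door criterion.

M→Y: minimal back-door set {V}.

desc(M)\{M}={X,Y}; candidates ⊆ {D,K,L,V}.
size 0: {}; under {} M still reaches {D,K,L,V,X,Y} ∋ Y.
{V}: M⊥Y given {V} in G with M→· removed — back-door holds.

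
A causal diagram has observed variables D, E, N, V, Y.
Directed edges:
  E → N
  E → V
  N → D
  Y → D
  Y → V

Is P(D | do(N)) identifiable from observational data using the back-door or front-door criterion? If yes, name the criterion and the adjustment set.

P(D|do(N)): backdoor, adjust for ∅.

desc(N)\{N}={D}; candidates ⊆ {E,V,Y}.
∅: N⊥D given ∅ in G with N→· removed — back-door holds.
P(D|do(N)) = P(D|N) — no adjustment needed.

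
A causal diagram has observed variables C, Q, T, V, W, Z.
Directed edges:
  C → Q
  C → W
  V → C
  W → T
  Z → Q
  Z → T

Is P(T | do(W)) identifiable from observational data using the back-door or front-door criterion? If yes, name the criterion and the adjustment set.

desc(W)\{W}={T}; candidates ⊆ {C,Q,V,Z}.
∅: W⊥T given ∅ in G with W→· removed — back-door holds.
P(T|do(W)) = P(T|W) — no adjustment needed.

P(T|do(W)): backdoor, adjust for ∅.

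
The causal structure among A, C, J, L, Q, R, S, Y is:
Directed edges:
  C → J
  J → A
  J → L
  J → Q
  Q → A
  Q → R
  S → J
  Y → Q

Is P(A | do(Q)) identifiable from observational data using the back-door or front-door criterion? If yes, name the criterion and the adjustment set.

P(A|do(Q)): backdoor, adjust for {J}.

desc(Q)\{Q}={A,R}; candidates ⊆ {C,J,L,S,Y}.
size 0: {}; under {} Q still reaches {A,C,J,L,S,Y} ∋ A.
{J}: Q⊥A given {J} in G with Q→· removed — back-door holds.
P(A|do(Q)) = Σ_{J} P(A|Q,J)·P(J).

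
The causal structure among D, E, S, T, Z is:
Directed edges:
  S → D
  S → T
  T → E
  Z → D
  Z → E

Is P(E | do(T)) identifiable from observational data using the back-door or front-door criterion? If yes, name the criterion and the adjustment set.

P(E|do(T)): backdoor, adjust for ∅.

desc(T)\{T}={E}; candidates ⊆ {D,S,Z}.
∅: T⊥E given ∅ in G with T→· removed — back-door holds.
P(E|do(T)) = P(E|T) — no adjustment needed.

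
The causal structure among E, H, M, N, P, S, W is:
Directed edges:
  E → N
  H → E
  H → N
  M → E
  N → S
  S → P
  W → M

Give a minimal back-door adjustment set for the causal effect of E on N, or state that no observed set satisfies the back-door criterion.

E→N: minimal back-door set {H}.

desc(E)\{E}={N,P,S}; candidates ⊆ {H,M,W}.
size 0: {}; under {} E still reaches {H,M,N,P,S,W} ∋ N.
{H}: E⊥N given {H} in G with E→· removed — back-door holds.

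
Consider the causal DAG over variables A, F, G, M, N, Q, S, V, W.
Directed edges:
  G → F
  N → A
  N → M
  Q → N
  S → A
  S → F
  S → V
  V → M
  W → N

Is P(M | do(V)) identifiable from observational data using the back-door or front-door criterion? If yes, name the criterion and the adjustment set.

desc(V)\{V}={M}; candidates ⊆ {A,F,G,N,Q,S,W}.
∅: V⊥M given ∅ in G with V→· removed — back-door holds.
P(M|do(V)) = P(M|V) — no adjustment needed.

P(M|do(V)): backdoor, adjust for ∅.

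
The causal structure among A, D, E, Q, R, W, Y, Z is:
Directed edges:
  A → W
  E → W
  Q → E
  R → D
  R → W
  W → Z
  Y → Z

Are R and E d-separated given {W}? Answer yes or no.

Bayes-Ball from R | {W} reaches {A,D,E,Q}.
E ∈ reach(R|{W}) ⇒ R ⊥̸ E | {W}.

No — R and E are d-connected given {W}.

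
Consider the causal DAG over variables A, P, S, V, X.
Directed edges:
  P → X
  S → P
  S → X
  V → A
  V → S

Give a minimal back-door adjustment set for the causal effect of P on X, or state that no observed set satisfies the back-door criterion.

P→X: minimal back-door set {S}.

desc(P)\{P}={X}; candidates ⊆ {A,S,V}.
size 0: {}; under {} P still reaches {A,S,V,X} ∋ X.
{S}: P⊥X given {S} in G with P→· removed — back-door holds.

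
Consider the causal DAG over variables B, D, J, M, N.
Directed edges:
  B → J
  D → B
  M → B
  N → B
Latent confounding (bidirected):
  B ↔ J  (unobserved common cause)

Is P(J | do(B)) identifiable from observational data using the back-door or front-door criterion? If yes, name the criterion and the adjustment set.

P(J|do(B)): not identifiable (no BD/FD set).

desc(B)\{B}={J}; candidates ⊆ {D,M,N}.
B↔J: latent back-door arc(s) into B.
size 0: {}; under {} B still reaches {D,J,M,N} ∋ J.
size 1: {D}, {M}, {N}; under {D} B still reaches {J,M,N} ∋ J.
size 2: {D,M}, {D,N}, {M,N}; under {D,M} B still reaches {J,N} ∋ J.
B↔J cannot be blocked by any observed set — no back-door set.
No mediator lies on a directed B→…→J path.
Neither criterion identifies P(J|do(B)) in this graph.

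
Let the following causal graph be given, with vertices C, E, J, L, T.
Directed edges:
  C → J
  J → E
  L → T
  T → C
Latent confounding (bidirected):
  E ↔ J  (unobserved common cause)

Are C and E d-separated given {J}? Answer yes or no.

Bayes-Ball from C | {J} reaches {E,L,T}.
E ∈ reach(C|{J}) ⇒ C ⊥̸ E | {J}.

No — C and E are d-connected given {J}.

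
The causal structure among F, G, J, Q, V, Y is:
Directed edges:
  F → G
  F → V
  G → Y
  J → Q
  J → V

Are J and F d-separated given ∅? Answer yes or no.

Yes — J ⊥ F | ∅.

Bayes-Ball from J | ∅ reaches {Q,V}.
F ∉ reach(J|∅) ⇒ J ⊥ F | ∅.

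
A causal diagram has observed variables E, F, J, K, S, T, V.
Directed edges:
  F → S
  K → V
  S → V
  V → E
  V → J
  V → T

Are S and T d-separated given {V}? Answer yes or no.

Yes — S ⊥ T | {V}.

Bayes-Ball from S | {V} reaches {F,K}.
T ∉ reach(S|{V}) ⇒ S ⊥ T | {V}.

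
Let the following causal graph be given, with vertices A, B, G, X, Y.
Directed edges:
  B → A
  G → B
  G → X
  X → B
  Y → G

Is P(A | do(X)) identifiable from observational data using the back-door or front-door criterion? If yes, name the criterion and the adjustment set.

desc(X)\{X}={A,B}; candidates ⊆ {G,Y}.
size 0: {}; under {} X still reaches {A,B,G,Y} ∋ A.
{G}: X⊥A given {G} in G with X→· removed — back-door holds.
P(A|do(X)) = Σ_{G} P(A|X,G)·P(G).

P(A|do(X)): backdoor, adjust for {G}.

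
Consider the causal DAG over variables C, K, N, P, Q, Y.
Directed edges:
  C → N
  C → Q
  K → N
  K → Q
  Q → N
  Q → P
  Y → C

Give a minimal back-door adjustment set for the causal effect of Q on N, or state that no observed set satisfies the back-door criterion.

Q→N: minimal back-door set {C, K}.

desc(Q)\{Q}={N,P}; candidates ⊆ {C,K,Y}.
size 0: {}; under {} Q still reaches {C,K,N,Y} ∋ N.
size 1: {C}, {K}, {Y}; under {C} Q still reaches {K,N} ∋ N.
{C,K}: Q⊥N given {C,K} in G with Q→· removed — back-door holds.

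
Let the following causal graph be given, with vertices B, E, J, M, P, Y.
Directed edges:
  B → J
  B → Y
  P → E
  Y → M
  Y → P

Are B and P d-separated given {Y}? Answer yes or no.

Yes — B ⊥ P | {Y}.

Bayes-Ball from B | {Y} reaches {J}.
P ∉ reach(B|{Y}) ⇒ B ⊥ P | {Y}.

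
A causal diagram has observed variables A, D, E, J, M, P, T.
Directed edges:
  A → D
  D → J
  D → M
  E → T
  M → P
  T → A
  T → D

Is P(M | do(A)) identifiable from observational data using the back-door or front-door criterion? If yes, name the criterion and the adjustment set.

desc(A)\{A}={D,J,M,P}; candidates ⊆ {E,T}.
size 0: {}; under {} A still reaches {D,E,J,M,P,T} ∋ M.
{T}: A⊥M given {T} in G with A→· removed — back-door holds.
P(M|do(A)) = Σ_{T} P(M|A,T)·P(T).

P(M|do(A)): backdoor, adjust for {T}.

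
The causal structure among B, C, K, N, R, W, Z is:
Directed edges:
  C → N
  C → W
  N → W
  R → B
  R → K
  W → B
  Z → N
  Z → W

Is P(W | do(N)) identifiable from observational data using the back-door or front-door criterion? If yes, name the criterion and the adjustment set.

P(W|do(N)): backdoor, adjust for {C, Z}.

desc(N)\{N}={B,W}; candidates ⊆ {C,K,R,Z}.
size 0: {}; under {} N still reaches {B,C,W,Z} ∋ W.
size 1: {C}, {K}, {R} …(+1); under {C} N still reaches {B,W,Z} ∋ W.
{C,Z}: N⊥W given {C,Z} in G with N→· removed — back-door holds.
P(W|do(N)) = Σ_{C,Z} P(W|N,C,Z)·P(C,Z).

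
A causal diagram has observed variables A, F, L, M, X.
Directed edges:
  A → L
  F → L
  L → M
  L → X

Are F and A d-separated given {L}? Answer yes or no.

No — F and A are d-connected given {L}.

Bayes-Ball from F | {L} reaches {A}.
A ∈ reach(F|{L}) ⇒ F ⊥̸ A | {L}.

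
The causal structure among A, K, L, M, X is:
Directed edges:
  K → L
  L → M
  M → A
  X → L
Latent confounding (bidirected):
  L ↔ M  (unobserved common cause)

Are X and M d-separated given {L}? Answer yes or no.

No — X and M are d-connected given {L}.

Bayes-Ball from X | {L} reaches {A,K,M}.
M ∈ reach(X|{L}) ⇒ X ⊥̸ M | {L}.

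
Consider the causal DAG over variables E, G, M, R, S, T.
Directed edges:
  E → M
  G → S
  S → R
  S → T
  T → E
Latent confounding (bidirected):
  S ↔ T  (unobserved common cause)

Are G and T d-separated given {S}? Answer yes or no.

No — G and T are d-connected given {S}.

Bayes-Ball from G | {S} reaches {E,M,T}.
T ∈ reach(G|{S}) ⇒ G ⊥̸ T | {S}.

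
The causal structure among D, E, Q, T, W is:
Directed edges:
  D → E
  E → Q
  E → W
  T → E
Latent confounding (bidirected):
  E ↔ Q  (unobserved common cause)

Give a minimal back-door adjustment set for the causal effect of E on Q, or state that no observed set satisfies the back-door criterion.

desc(E)\{E}={Q,W}; candidates ⊆ {D,T}.
E↔Q: latent back-door arc(s) into E.
size 0: {}; under {} E still reaches {D,Q,T} ∋ Q.
size 1: {D}, {T}; under {D} E still reaches {Q,T} ∋ Q.
size 2: {D,T}; under {D,T} E still reaches {Q} ∋ Q.
E↔Q cannot be blocked by any observed set — no back-door set.

E→Q: no observed back-door set.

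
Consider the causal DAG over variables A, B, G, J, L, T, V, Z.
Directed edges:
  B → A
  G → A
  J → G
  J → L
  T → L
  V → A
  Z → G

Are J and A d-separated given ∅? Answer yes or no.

No — J and A are d-connected given ∅.

Bayes-Ball from J | ∅ reaches {A,G,L}.
A ∈ reach(J|∅) ⇒ J ⊥̸ A | ∅.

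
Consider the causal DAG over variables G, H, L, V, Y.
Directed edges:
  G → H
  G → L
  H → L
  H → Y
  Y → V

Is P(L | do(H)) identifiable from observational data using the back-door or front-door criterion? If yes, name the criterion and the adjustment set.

desc(H)\{H}={L,V,Y}; candidates ⊆ {G}.
size 0: {}; under {} H still reaches {G,L} ∋ L.
{G}: H⊥L given {G} in G with H→· removed — back-door holds.
P(L|do(H)) = Σ_{G} P(L|H,G)·P(G).

P(L|do(H)): backdoor, adjust for {G}.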